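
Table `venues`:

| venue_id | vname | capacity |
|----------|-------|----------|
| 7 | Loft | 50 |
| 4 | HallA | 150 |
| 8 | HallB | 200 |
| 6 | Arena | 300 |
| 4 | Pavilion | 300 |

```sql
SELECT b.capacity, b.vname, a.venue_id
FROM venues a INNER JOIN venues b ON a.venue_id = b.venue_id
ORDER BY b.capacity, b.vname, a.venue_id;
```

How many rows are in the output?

7

INNER JOIN keeps only pairs where the ON condition holds.
Matching on a.venue_id = b.venue_id.
Matched pairs: 7.
Total: 7 rows.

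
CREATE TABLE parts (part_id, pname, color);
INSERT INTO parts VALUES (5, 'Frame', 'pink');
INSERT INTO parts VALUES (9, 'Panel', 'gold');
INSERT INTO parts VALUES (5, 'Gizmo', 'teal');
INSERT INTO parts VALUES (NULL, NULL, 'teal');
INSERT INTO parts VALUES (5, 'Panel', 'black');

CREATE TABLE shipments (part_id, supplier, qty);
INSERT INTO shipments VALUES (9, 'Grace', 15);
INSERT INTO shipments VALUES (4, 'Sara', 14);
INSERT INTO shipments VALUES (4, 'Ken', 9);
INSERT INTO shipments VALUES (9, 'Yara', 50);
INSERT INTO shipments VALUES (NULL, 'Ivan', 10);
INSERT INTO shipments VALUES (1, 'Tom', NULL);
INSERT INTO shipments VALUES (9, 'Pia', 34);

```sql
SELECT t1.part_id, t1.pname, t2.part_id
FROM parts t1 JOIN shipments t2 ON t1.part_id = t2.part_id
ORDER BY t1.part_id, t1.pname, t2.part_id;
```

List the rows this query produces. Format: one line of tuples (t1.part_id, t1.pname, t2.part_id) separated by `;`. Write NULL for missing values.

(9, Panel, 9); (9, Panel, 9); (9, Panel, 9)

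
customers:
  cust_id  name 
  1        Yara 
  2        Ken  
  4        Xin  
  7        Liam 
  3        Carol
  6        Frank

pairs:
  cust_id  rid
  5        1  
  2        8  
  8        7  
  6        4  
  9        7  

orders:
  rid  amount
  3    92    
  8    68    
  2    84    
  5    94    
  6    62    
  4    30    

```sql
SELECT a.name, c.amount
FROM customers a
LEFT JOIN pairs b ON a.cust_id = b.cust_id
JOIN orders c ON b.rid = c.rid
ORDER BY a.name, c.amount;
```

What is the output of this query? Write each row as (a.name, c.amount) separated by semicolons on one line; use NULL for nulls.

(Frank, 30); (Ken, 68)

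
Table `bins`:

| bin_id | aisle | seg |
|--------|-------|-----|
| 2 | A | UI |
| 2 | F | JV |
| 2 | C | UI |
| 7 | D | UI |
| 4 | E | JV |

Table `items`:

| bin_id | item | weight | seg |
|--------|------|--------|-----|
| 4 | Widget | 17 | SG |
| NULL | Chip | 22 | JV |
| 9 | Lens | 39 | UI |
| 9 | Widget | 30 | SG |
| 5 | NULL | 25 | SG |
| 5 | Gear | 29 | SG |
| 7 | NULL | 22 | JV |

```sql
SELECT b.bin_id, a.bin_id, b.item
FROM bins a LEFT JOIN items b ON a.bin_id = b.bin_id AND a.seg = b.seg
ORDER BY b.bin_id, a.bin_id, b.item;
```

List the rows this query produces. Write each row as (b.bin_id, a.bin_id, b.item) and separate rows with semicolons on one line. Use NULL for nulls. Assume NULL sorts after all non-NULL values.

(NULL, 2, NULL); (NULL, 2, NULL); (NULL, 2, NULL); (NULL, 4, NULL); (NULL, 7, NULL)

LEFT JOIN keeps every row from `bins`; unmatched rows get NULL for `items`'s columns.
Matching on a.bin_id = b.bin_id AND a.seg = b.seg. A NULL in a compared column never satisfies the condition.
- bin_id=2, seg=UI: no b row matches, row kept with b columns NULL.
- bin_id=2, seg=JV: no b row matches, row kept with b columns NULL.
- bin_id=2, seg=UI: no b row matches, row kept with b columns NULL.
- bin_id=7, seg=UI: no b row matches, row kept with b columns NULL.
- bin_id=4, seg=JV: no b row matches, row kept with b columns NULL.
After projecting and ordering:
b.bin_id | a.bin_id | b.item
NULL | 2 | NULL
NULL | 2 | NULL
NULL | 2 | NULL
NULL | 4 | NULL
NULL | 7 | NULL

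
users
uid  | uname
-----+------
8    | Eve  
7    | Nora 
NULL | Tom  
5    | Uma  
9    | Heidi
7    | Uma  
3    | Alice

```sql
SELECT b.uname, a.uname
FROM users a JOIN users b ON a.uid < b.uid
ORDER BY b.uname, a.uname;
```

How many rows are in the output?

INNER JOIN keeps only pairs where the ON condition holds.
Matching on a.uid < b.uid. A NULL in a compared column never satisfies the condition.
- a[0] uid=8 → 1 match(es) in b → 1 row(s).
- a[1] uid=7 → 2 match(es) in b → 2 row(s).
- a[2] uid=NULL → no match; dropped.
- a[3] uid=5 → 4 match(es) in b → 4 row(s).
- a[4] uid=9 → no match; dropped.
- a[5] uid=7 → 2 match(es) in b → 2 row(s).
- a[6] uid=3 → 5 match(es) in b → 5 row(s).
Total: 14 rows.

14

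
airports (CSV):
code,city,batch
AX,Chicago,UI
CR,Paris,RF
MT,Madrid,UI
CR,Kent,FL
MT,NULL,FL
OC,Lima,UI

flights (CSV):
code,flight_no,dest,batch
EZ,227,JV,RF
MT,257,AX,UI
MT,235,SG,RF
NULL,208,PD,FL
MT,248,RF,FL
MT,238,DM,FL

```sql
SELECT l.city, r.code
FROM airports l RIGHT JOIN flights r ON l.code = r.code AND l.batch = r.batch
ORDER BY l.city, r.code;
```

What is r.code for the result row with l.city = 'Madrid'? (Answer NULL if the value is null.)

RIGHT JOIN keeps every row from `flights`; unmatched rows get NULL for `airports`'s columns.
Matching on l.code = r.code AND l.batch = r.batch. A NULL in a compared column never satisfies the condition.
Matched pairs: 3; unmatched r rows kept: 3.

MT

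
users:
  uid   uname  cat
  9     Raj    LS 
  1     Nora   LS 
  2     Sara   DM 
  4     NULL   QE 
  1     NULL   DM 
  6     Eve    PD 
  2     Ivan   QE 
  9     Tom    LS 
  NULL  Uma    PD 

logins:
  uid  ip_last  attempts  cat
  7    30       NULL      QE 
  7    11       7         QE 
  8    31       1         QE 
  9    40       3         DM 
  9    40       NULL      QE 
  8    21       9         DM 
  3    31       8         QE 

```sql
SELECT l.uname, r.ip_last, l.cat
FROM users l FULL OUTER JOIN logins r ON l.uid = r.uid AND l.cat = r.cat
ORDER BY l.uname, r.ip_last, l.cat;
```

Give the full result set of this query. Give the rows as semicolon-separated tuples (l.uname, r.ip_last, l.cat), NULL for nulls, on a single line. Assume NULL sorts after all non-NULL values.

(Eve, NULL, PD); (Ivan, NULL, QE); (Nora, NULL, LS); (Raj, NULL, LS); (Sara, NULL, DM); (Tom, NULL, LS); (Uma, NULL, PD); (NULL, 11, NULL); (NULL, 21, NULL); (NULL, 30, NULL); (NULL, 31, NULL); (NULL, 31, NULL); (NULL, 40, NULL); (NULL, 40, NULL); (NULL, NULL, DM); (NULL, NULL, QE)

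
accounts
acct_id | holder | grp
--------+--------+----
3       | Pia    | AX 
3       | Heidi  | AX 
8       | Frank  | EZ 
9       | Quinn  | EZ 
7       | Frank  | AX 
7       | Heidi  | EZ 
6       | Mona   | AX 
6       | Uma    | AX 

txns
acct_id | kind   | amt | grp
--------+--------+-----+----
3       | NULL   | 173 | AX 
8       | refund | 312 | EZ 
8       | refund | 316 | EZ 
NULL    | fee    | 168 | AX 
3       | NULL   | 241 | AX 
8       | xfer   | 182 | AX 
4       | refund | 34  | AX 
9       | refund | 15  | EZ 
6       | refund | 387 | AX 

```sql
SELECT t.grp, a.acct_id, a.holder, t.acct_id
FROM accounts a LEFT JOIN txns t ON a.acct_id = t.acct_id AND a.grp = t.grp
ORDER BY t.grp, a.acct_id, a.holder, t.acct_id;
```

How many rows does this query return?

LEFT JOIN keeps every row from `accounts`; unmatched rows get NULL for `txns`'s columns.
Matching on a.acct_id = t.acct_id AND a.grp = t.grp. A NULL in a compared column never satisfies the condition.
- a row (acct_id=3, grp=AX): matches 2 t row(s) → 2 output row(s).
- a row (acct_id=3, grp=AX): matches 2 t row(s) → 2 output row(s).
- a row (acct_id=8, grp=EZ): matches 2 t row(s) → 2 output row(s).
- a row (acct_id=9, grp=EZ): matches 1 t row(s) → 1 output row(s).
- a row (acct_id=7, grp=AX): no match → kept, t columns NULL.
- a row (acct_id=7, grp=EZ): no match → kept, t columns NULL.
- a row (acct_id=6, grp=AX): matches 1 t row(s) → 1 output row(s).
- a row (acct_id=6, grp=AX): matches 1 t row(s) → 1 output row(s).
Total: 9 matched + 2 padded = 11 rows.

11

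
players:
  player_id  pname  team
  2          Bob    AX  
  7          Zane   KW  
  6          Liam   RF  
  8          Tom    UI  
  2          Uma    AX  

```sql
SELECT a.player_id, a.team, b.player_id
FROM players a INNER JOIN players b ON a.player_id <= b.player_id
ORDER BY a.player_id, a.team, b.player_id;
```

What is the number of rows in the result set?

16

INNER JOIN keeps only pairs where the ON condition holds.
Matching on a.player_id <= b.player_id.
- a row (player_id=2): matches 5 b row(s) → 5 output row(s).
- a row (player_id=7): matches 2 b row(s) → 2 output row(s).
- a row (player_id=6): matches 3 b row(s) → 3 output row(s).
- a row (player_id=8): matches 1 b row(s) → 1 output row(s).
- a row (player_id=2): matches 5 b row(s) → 5 output row(s).
Total: 16 rows.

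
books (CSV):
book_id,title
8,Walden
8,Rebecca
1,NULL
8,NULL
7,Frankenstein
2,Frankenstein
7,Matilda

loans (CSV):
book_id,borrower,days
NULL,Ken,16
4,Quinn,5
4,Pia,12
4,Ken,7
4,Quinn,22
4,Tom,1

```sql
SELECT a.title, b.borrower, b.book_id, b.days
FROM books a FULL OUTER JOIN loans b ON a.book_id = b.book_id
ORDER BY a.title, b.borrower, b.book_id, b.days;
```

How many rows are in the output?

13

FULL OUTER JOIN keeps every row from both sides; unmatched rows get NULL for the other side's columns.
Matching on a.book_id = b.book_id. A NULL in a compared column never satisfies the condition.
Matched pairs: 0; unmatched a rows kept: 7; unmatched b rows kept: 6.
Total: 0 matched + 13 padded = 13 rows.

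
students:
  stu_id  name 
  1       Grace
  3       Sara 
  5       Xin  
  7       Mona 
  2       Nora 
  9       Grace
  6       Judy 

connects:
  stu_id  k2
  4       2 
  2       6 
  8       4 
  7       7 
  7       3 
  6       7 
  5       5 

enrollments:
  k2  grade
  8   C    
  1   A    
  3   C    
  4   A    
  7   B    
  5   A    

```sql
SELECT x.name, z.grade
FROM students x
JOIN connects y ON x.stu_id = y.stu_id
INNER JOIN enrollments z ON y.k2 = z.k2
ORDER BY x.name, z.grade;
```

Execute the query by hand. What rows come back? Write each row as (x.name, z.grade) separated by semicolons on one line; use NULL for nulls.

Evaluate left to right. First `students x INNER JOIN connects y` on stu_id: 5 row(s).
Then INNER JOIN `enrollments z` on k2: keep only rows whose y.k2 appears in z.

(Judy, B); (Mona, B); (Mona, C); (Xin, A)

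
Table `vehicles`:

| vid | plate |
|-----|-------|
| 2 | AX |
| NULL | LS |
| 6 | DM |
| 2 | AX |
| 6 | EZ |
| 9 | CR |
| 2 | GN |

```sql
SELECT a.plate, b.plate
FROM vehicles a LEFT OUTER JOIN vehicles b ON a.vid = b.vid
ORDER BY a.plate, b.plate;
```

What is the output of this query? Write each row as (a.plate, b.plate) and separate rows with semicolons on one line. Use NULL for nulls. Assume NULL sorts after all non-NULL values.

(AX, AX); (AX, AX); (AX, AX); (AX, AX); (AX, GN); (AX, GN); (CR, CR); (DM, DM); (DM, EZ); (EZ, DM); (EZ, EZ); (GN, AX); (GN, AX); (GN, GN); (LS, NULL)

LEFT JOIN keeps every row from `vehicles a`; unmatched rows get NULL for `vehicles b`'s columns.
Matching on a.vid = b.vid. A NULL in a compared column never satisfies the condition.
- a row (vid=2): matches 3 b row(s) → 3 output row(s).
- a row (vid=NULL): no match → kept, b columns NULL.
- a row (vid=6): matches 2 b row(s) → 2 output row(s).
- a row (vid=2): matches 3 b row(s) → 3 output row(s).
- a row (vid=6): matches 2 b row(s) → 2 output row(s).
- a row (vid=9): matches 1 b row(s) → 1 output row(s).
- a row (vid=2): matches 3 b row(s) → 3 output row(s).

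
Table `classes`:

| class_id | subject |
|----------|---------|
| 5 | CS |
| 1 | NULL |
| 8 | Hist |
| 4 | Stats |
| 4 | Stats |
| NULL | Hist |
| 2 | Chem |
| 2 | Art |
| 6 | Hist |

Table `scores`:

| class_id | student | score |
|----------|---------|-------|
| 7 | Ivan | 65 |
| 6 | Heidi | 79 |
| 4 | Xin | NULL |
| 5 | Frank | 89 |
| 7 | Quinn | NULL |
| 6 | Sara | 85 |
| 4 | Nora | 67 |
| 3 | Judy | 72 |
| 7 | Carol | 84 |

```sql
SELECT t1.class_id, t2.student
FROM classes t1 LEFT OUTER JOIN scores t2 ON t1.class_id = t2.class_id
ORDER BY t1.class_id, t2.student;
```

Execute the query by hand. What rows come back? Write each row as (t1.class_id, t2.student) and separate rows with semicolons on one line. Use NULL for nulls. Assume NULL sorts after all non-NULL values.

(1, NULL); (2, NULL); (2, NULL); (4, Nora); (4, Nora); (4, Xin); (4, Xin); (5, Frank); (6, Heidi); (6, Sara); (8, NULL); (NULL, NULL)

LEFT JOIN keeps every row from `classes`; unmatched rows get NULL for `scores`'s columns.
Matching on t1.class_id = t2.class_id. A NULL in a compared column never satisfies the condition.
- class_id=5: 1 matching t2 row(s), so 1 row(s) emitted.
- class_id=1: no t2 row matches, row kept with t2 columns NULL.
- class_id=8: no t2 row matches, row kept with t2 columns NULL.
- class_id=4: 2 matching t2 row(s), so 2 row(s) emitted.
- class_id=4: 2 matching t2 row(s), so 2 row(s) emitted.
- class_id=NULL: no t2 row matches, row kept with t2 columns NULL.
- class_id=2: no t2 row matches, row kept with t2 columns NULL.
- class_id=2: no t2 row matches, row kept with t2 columns NULL.
- class_id=6: 2 matching t2 row(s), so 2 row(s) emitted.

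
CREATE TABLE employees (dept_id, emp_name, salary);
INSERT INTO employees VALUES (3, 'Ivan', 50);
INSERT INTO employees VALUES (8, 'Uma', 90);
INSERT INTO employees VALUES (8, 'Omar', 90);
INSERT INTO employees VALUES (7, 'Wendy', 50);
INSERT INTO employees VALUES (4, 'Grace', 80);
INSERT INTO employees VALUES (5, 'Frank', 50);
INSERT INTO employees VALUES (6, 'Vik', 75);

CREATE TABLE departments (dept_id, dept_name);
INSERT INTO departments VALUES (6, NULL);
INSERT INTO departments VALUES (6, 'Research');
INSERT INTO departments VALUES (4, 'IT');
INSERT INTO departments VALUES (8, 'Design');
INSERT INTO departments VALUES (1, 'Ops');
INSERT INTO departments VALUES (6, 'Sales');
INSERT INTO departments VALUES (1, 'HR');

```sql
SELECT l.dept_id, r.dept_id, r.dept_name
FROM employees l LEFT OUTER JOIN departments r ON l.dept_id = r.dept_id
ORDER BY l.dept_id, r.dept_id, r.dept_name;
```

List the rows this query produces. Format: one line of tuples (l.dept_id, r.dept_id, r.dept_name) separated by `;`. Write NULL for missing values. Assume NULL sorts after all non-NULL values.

LEFT JOIN keeps every row from `employees`; unmatched rows get NULL for `departments`'s columns.
Matching on l.dept_id = r.dept_id.
- l[0] dept_id=3 → no match; kept with NULLs on the r side.
- l[1] dept_id=8 → 1 match(es) in r → 1 row(s).
- l[2] dept_id=8 → 1 match(es) in r → 1 row(s).
- l[3] dept_id=7 → no match; kept with NULLs on the r side.
- l[4] dept_id=4 → 1 match(es) in r → 1 row(s).
- l[5] dept_id=5 → no match; kept with NULLs on the r side.
- l[6] dept_id=6 → 3 match(es) in r → 3 row(s).
After projecting and ordering:
l.dept_id | r.dept_id | r.dept_name
3 | NULL | NULL
4 | 4 | IT
5 | NULL | NULL
6 | 6 | Research
6 | 6 | Sales
6 | 6 | NULL
7 | NULL | NULL
8 | 8 | Design
8 | 8 | Design

(3, NULL, NULL); (4, 4, IT); (5, NULL, NULL); (6, 6, Research); (6, 6, Sales); (6, 6, NULL); (7, NULL, NULL); (8, 8, Design); (8, 8, Design)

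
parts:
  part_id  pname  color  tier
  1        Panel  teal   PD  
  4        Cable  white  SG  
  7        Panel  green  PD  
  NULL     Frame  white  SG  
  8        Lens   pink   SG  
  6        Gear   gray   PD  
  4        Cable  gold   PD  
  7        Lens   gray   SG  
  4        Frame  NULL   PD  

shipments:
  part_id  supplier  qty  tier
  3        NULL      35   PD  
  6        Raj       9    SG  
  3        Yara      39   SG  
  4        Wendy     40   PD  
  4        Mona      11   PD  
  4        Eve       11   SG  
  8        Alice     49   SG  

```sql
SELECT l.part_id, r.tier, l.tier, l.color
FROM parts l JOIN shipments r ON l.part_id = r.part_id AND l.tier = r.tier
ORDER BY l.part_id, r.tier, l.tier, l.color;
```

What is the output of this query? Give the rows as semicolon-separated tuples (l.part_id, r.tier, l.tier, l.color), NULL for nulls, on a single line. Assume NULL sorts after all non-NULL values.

(4, PD, PD, gold); (4, PD, PD, gold); (4, PD, PD, NULL); (4, PD, PD, NULL); (4, SG, SG, white); (8, SG, SG, pink)

INNER JOIN keeps only pairs where the ON condition holds.
Matching on l.part_id = r.part_id AND l.tier = r.tier. A NULL in a compared column never satisfies the condition.
- l (part_id=1, tier=PD) has no partner → excluded.
- l (part_id=4, tier=SG) pairs with 1 row(s) of r.
- l (part_id=7, tier=PD) has no partner → excluded.
- l (part_id=NULL, tier=SG) has no partner → excluded.
- l (part_id=8, tier=SG) pairs with 1 row(s) of r.
- l (part_id=6, tier=PD) has no partner → excluded.
- l (part_id=4, tier=PD) pairs with 2 row(s) of r.
- l (part_id=7, tier=SG) has no partner → excluded.
- l (part_id=4, tier=PD) pairs with 2 row(s) of r.
After projecting and ordering:
l.part_id | r.tier | l.tier | l.color
4 | PD | PD | gold
4 | PD | PD | gold
4 | PD | PD | NULL
4 | PD | PD | NULL
4 | SG | SG | white
8 | SG | SG | pink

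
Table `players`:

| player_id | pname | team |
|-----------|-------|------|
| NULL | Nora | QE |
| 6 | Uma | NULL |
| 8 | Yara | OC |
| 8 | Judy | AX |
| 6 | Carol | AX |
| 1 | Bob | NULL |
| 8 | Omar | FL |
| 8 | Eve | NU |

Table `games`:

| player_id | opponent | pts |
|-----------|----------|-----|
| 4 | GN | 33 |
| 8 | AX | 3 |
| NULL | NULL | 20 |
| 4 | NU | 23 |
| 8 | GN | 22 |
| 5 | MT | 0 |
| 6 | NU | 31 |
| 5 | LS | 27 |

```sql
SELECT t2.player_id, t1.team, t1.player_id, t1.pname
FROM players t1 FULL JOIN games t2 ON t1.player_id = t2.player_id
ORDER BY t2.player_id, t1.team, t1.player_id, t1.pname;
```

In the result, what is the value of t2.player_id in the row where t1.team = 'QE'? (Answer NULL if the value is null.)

NULL

FULL OUTER JOIN keeps every row from both sides; unmatched rows get NULL for the other side's columns.
Matching on t1.player_id = t2.player_id. A NULL in a compared column never satisfies the condition.
Matched pairs: 10; unmatched t1 rows kept: 2; unmatched t2 rows kept: 5.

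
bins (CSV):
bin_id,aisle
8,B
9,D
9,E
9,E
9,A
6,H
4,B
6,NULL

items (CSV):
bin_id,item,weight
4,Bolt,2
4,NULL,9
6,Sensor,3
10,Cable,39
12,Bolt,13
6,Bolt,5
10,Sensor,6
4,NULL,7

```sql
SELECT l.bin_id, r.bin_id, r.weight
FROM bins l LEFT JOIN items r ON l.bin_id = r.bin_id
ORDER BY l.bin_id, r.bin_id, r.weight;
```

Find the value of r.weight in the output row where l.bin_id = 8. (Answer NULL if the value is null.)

LEFT JOIN keeps every row from `bins`; unmatched rows get NULL for `items`'s columns.
Matching on l.bin_id = r.bin_id.
- l[0] bin_id=8 → no match; kept with NULLs on the r side.
- l[1] bin_id=9 → no match; kept with NULLs on the r side.
- l[2] bin_id=9 → no match; kept with NULLs on the r side.
- l[3] bin_id=9 → no match; kept with NULLs on the r side.
- l[4] bin_id=9 → no match; kept with NULLs on the r side.
- l[5] bin_id=6 → 2 match(es) in r → 2 row(s).
- l[6] bin_id=4 → 3 match(es) in r → 3 row(s).
- l[7] bin_id=6 → 2 match(es) in r → 2 row(s).

NULL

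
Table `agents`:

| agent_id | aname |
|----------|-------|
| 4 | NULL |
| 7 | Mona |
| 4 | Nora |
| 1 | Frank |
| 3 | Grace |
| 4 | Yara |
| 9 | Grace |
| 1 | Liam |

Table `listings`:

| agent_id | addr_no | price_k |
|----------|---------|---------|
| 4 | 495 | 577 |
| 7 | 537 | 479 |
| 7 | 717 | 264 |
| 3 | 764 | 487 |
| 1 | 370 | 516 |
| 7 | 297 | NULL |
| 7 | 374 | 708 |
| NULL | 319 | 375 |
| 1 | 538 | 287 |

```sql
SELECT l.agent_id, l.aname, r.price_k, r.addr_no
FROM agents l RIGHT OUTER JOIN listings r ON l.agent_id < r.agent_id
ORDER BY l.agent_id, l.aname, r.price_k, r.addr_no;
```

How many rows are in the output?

32

RIGHT JOIN keeps every row from `listings`; unmatched rows get NULL for `agents`'s columns.
Matching on l.agent_id < r.agent_id. A NULL in a compared column never satisfies the condition.
- agent_id=4: 4 matching r row(s), so 4 row(s) emitted.
- agent_id=7: no matching r row.
- agent_id=4: 4 matching r row(s), so 4 row(s) emitted.
- agent_id=1: 6 matching r row(s), so 6 row(s) emitted.
- agent_id=3: 5 matching r row(s), so 5 row(s) emitted.
- agent_id=4: 4 matching r row(s), so 4 row(s) emitted.
- agent_id=9: no matching r row.
- agent_id=1: 6 matching r row(s), so 6 row(s) emitted.
- 3 r row(s) had no l match → kept, l columns NULL.
Total: 29 matched + 3 padded = 32 rows.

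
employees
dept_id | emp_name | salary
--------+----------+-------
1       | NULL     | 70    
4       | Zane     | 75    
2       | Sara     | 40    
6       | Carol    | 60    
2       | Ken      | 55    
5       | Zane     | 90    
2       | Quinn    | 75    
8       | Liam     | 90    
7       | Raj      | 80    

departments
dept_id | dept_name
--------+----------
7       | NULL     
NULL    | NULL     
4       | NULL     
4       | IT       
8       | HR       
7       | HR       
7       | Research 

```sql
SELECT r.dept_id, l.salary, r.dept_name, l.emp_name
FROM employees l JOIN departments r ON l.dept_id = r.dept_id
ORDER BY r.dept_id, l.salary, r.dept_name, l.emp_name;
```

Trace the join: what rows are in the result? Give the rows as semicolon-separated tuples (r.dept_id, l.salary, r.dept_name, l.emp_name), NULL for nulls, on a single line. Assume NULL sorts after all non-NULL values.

(4, 75, IT, Zane); (4, 75, NULL, Zane); (7, 80, HR, Raj); (7, 80, Research, Raj); (7, 80, NULL, Raj); (8, 90, HR, Liam)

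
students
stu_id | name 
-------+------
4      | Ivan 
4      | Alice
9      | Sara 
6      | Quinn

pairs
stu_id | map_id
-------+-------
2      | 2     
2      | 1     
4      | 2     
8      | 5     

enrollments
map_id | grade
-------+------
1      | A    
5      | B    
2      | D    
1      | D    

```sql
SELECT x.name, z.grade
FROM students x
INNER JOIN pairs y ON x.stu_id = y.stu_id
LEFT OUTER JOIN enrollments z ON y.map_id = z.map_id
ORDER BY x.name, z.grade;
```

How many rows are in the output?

Evaluate left to right. First `students x INNER JOIN pairs y` on stu_id: 2 row(s).
Then LEFT JOIN `enrollments z` on map_id: each of those 2 rows is kept; rows whose y.map_id has no match in z get NULL for z's columns.
Result: 2 row(s).

2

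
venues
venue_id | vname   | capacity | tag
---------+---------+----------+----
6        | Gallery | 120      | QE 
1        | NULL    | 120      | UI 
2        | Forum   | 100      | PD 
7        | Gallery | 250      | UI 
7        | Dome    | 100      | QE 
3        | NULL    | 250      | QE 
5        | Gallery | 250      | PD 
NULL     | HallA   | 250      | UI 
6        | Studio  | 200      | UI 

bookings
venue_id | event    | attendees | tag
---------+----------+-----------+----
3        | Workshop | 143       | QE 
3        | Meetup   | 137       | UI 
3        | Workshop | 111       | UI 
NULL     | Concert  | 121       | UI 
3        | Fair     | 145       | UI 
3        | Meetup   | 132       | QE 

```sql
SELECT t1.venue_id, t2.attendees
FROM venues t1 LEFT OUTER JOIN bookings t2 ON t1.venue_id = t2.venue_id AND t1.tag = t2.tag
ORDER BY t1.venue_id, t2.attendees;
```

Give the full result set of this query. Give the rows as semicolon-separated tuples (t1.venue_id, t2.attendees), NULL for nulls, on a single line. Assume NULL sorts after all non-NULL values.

LEFT JOIN keeps every row from `venues`; unmatched rows get NULL for `bookings`'s columns.
Matching on t1.venue_id = t2.venue_id AND t1.tag = t2.tag. A NULL in a compared column never satisfies the condition.
- t1 (venue_id=6, tag=QE) has no partner → padded with NULL.
- t1 (venue_id=1, tag=UI) has no partner → padded with NULL.
- t1 (venue_id=2, tag=PD) has no partner → padded with NULL.
- t1 (venue_id=7, tag=UI) has no partner → padded with NULL.
- t1 (venue_id=7, tag=QE) has no partner → padded with NULL.
- t1 (venue_id=3, tag=QE) pairs with 2 row(s) of t2.
- t1 (venue_id=5, tag=PD) has no partner → padded with NULL.
- t1 (venue_id=NULL, tag=UI) has no partner → padded with NULL.
- t1 (venue_id=6, tag=UI) has no partner → padded with NULL.
After projecting and ordering:
t1.venue_id | t2.attendees
1 | NULL
2 | NULL
3 | 132
3 | 143
5 | NULL
6 | NULL
6 | NULL
7 | NULL
7 | NULL
NULL | NULL

(1, NULL); (2, NULL); (3, 132); (3, 143); (5, NULL); (6, NULL); (6, NULL); (7, NULL); (7, NULL); (NULL, NULL)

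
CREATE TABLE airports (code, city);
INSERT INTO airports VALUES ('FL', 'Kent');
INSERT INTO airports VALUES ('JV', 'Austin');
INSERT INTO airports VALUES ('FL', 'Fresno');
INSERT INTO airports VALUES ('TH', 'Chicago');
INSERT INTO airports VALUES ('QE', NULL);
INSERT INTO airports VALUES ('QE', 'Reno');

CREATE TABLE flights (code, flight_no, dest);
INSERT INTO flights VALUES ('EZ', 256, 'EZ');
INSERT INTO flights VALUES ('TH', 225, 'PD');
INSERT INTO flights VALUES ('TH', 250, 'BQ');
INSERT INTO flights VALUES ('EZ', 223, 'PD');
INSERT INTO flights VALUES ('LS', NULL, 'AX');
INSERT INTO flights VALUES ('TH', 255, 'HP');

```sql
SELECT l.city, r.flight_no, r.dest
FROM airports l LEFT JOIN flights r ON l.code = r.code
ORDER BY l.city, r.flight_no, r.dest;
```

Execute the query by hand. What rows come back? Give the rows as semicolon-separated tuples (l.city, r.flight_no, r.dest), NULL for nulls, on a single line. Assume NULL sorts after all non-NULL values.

LEFT JOIN keeps every row from `airports`; unmatched rows get NULL for `flights`'s columns.
Matching on l.code = r.code.
- l[0] code=FL → no match; kept with NULLs on the r side.
- l[1] code=JV → no match; kept with NULLs on the r side.
- l[2] code=FL → no match; kept with NULLs on the r side.
- l[3] code=TH → 3 match(es) in r → 3 row(s).
- l[4] code=QE → no match; kept with NULLs on the r side.
- l[5] code=QE → no match; kept with NULLs on the r side.
After projecting and ordering:
l.city | r.flight_no | r.dest
Austin | NULL | NULL
Chicago | 225 | PD
Chicago | 250 | BQ
Chicago | 255 | HP
Fresno | NULL | NULL
Kent | NULL | NULL
Reno | NULL | NULL
NULL | NULL | NULL

(Austin, NULL, NULL); (Chicago, 225, PD); (Chicago, 250, BQ); (Chicago, 255, HP); (Fresno, NULL, NULL); (Kent, NULL, NULL); (Reno, NULL, NULL); (NULL, NULL, NULL)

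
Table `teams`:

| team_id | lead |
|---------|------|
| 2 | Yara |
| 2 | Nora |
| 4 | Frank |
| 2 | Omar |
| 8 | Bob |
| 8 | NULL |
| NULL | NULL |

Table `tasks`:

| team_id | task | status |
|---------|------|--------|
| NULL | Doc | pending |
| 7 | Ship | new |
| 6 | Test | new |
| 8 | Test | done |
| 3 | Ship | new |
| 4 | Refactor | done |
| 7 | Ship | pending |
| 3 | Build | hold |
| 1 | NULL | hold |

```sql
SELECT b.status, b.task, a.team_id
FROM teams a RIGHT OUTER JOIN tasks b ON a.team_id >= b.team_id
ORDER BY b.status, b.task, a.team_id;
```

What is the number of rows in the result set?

24

RIGHT JOIN keeps every row from `tasks`; unmatched rows get NULL for `teams`'s columns.
Matching on a.team_id >= b.team_id. A NULL in a compared column never satisfies the condition.
- a row (team_id=2): matches 1 b row(s) → 1 output row(s).
- a row (team_id=2): matches 1 b row(s) → 1 output row(s).
- a row (team_id=4): matches 4 b row(s) → 4 output row(s).
- a row (team_id=2): matches 1 b row(s) → 1 output row(s).
- a row (team_id=8): matches 8 b row(s) → 8 output row(s).
- a row (team_id=8): matches 8 b row(s) → 8 output row(s).
- a row (team_id=NULL): no match.
- 1 row(s) from b found no a partner → padded with NULL.
Total: 23 matched + 1 padded = 24 rows.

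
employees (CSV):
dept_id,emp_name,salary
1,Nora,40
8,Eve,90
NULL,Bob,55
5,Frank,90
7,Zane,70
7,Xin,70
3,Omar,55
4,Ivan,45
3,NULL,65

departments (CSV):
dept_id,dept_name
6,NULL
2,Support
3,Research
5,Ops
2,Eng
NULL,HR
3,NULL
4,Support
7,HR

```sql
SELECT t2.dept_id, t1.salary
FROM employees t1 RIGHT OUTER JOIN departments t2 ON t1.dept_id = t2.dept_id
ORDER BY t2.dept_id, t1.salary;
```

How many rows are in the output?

12

RIGHT JOIN keeps every row from `departments`; unmatched rows get NULL for `employees`'s columns.
Matching on t1.dept_id = t2.dept_id. A NULL in a compared column never satisfies the condition.
- t1 (dept_id=1) has no partner in t2.
- t1 (dept_id=8) has no partner in t2.
- t1 (dept_id=NULL) has no partner in t2.
- t1 (dept_id=5) pairs with 1 row(s) of t2.
- t1 (dept_id=7) pairs with 1 row(s) of t2.
- t1 (dept_id=7) pairs with 1 row(s) of t2.
- t1 (dept_id=3) pairs with 2 row(s) of t2.
- t1 (dept_id=4) pairs with 1 row(s) of t2.
- t1 (dept_id=3) pairs with 2 row(s) of t2.
- 4 row(s) from t2 found no t1 partner → padded with NULL.
Total: 8 matched + 4 padded = 12 rows.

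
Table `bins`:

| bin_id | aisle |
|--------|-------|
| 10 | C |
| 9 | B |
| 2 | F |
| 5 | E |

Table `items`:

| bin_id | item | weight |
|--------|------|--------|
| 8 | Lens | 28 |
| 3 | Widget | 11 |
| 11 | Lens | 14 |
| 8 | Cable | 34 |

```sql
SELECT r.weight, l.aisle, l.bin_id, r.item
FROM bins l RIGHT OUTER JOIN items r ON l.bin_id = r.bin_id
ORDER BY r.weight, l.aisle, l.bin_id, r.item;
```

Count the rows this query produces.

RIGHT JOIN keeps every row from `items`; unmatched rows get NULL for `bins`'s columns.
Matching on l.bin_id = r.bin_id.
- l (bin_id=10) has no partner in r.
- l (bin_id=9) has no partner in r.
- l (bin_id=2) has no partner in r.
- l (bin_id=5) has no partner in r.
- plus 4 unmatched r row(s), each kept with NULL l columns.
Total: 0 matched + 4 padded = 4 rows.

4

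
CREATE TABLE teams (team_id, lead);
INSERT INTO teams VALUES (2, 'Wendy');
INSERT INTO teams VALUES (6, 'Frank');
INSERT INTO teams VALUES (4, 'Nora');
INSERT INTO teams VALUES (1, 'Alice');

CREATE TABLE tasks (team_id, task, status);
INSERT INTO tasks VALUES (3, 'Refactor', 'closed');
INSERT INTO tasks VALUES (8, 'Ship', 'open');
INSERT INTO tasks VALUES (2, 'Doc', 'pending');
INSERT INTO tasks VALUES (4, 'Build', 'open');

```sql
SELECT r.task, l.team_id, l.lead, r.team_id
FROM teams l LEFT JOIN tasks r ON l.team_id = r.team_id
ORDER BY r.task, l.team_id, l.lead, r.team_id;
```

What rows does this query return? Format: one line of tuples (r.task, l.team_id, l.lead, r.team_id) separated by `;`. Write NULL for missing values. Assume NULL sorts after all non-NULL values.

LEFT JOIN keeps every row from `teams`; unmatched rows get NULL for `tasks`'s columns.
Matching on l.team_id = r.team_id.
Matched pairs: 2; unmatched l rows kept: 2.

(Build, 4, Nora, 4); (Doc, 2, Wendy, 2); (NULL, 1, Alice, NULL); (NULL, 6, Frank, NULL)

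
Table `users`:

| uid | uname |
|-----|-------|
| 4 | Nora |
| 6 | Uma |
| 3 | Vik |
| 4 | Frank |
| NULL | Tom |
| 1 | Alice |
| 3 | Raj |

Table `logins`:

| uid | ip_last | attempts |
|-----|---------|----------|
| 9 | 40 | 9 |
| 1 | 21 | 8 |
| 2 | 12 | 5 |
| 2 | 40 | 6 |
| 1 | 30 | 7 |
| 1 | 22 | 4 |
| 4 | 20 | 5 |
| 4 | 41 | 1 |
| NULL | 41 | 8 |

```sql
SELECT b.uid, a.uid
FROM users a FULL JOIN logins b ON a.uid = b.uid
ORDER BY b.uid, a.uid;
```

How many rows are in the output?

15

FULL OUTER JOIN keeps every row from both sides; unmatched rows get NULL for the other side's columns.
Matching on a.uid = b.uid. A NULL in a compared column never satisfies the condition.
Matched pairs: 7; unmatched a rows kept: 4; unmatched b rows kept: 4.
Total: 7 matched + 8 padded = 15 rows.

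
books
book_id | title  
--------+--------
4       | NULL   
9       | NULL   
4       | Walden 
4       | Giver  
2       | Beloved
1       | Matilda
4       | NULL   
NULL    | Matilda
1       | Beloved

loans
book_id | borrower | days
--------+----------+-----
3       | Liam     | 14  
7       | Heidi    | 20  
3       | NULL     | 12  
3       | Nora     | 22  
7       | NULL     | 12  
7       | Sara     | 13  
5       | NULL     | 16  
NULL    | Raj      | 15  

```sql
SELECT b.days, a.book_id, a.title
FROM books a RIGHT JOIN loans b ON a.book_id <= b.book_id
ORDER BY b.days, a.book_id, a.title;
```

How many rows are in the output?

RIGHT JOIN keeps every row from `loans`; unmatched rows get NULL for `books`'s columns.
Matching on a.book_id <= b.book_id. A NULL in a compared column never satisfies the condition.
- book_id=4: 4 matching b row(s), so 4 row(s) emitted.
- book_id=9: no matching b row.
- book_id=4: 4 matching b row(s), so 4 row(s) emitted.
- book_id=4: 4 matching b row(s), so 4 row(s) emitted.
- book_id=2: 7 matching b row(s), so 7 row(s) emitted.
- book_id=1: 7 matching b row(s), so 7 row(s) emitted.
- book_id=4: 4 matching b row(s), so 4 row(s) emitted.
- book_id=NULL: no matching b row.
- book_id=1: 7 matching b row(s), so 7 row(s) emitted.
- 1 b row(s) had no a match → kept, a columns NULL.
Total: 37 matched + 1 padded = 38 rows.

38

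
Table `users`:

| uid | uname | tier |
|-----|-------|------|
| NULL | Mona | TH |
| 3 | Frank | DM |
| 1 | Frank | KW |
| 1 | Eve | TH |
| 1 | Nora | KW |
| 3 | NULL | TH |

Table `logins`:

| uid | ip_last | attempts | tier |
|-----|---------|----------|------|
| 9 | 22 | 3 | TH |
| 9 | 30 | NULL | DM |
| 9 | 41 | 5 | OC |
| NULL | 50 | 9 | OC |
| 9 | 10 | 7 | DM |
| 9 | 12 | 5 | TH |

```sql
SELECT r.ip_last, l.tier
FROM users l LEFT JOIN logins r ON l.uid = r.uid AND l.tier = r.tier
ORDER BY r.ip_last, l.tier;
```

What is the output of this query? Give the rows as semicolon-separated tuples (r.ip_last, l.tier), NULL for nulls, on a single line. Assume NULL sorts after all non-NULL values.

(NULL, DM); (NULL, KW); (NULL, KW); (NULL, TH); (NULL, TH); (NULL, TH)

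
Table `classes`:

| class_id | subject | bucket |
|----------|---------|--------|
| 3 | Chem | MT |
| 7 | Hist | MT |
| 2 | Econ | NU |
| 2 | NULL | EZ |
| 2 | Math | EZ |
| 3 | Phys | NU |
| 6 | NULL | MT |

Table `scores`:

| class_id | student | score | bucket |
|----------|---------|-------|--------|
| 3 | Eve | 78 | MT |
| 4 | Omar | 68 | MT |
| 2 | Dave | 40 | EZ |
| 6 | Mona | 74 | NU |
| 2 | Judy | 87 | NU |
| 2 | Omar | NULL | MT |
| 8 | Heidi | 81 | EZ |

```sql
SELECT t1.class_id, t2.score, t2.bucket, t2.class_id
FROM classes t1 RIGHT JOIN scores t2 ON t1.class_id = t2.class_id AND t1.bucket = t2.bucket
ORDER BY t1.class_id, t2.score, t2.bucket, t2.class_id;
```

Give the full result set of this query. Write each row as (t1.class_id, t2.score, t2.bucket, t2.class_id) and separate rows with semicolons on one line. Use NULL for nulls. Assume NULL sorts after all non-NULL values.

(2, 40, EZ, 2); (2, 40, EZ, 2); (2, 87, NU, 2); (3, 78, MT, 3); (NULL, 68, MT, 4); (NULL, 74, NU, 6); (NULL, 81, EZ, 8); (NULL, NULL, MT, 2)

RIGHT JOIN keeps every row from `scores`; unmatched rows get NULL for `classes`'s columns.
Matching on t1.class_id = t2.class_id AND t1.bucket = t2.bucket.
Matched pairs: 4; unmatched t2 rows kept: 4.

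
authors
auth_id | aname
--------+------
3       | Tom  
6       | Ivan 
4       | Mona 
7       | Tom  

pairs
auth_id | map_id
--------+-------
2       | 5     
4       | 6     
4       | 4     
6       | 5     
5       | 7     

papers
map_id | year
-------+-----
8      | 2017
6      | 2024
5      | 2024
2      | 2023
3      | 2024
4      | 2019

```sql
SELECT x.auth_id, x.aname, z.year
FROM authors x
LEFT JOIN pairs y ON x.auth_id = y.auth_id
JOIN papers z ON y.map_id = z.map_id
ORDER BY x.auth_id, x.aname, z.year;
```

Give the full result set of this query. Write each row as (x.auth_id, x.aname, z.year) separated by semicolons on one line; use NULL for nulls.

(4, Mona, 2019); (4, Mona, 2024); (6, Ivan, 2024)

Step 1 — x LEFT JOIN y on auth_id → 5 row(s).
Then INNER JOIN `papers z` on map_id: keep only rows whose y.map_id appears in z.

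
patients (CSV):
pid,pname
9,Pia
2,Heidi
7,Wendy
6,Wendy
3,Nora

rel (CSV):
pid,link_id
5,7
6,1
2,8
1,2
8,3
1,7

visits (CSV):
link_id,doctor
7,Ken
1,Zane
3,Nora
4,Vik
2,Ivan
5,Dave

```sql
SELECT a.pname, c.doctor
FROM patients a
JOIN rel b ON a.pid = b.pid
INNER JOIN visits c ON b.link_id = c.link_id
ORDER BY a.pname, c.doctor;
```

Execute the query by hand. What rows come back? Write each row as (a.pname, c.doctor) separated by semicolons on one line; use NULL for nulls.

(Wendy, Zane)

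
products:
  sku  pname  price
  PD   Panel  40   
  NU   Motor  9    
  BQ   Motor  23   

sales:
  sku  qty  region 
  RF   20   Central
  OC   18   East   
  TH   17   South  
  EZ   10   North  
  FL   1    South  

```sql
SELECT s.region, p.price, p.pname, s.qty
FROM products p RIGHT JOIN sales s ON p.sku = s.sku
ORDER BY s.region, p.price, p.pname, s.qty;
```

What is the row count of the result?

RIGHT JOIN keeps every row from `sales`; unmatched rows get NULL for `products`'s columns.
Matching on p.sku = s.sku.
- sku=PD: no matching s row.
- sku=NU: no matching s row.
- sku=BQ: no matching s row.
- 5 row(s) from s found no p partner → padded with NULL.
Total: 0 matched + 5 padded = 5 rows.

5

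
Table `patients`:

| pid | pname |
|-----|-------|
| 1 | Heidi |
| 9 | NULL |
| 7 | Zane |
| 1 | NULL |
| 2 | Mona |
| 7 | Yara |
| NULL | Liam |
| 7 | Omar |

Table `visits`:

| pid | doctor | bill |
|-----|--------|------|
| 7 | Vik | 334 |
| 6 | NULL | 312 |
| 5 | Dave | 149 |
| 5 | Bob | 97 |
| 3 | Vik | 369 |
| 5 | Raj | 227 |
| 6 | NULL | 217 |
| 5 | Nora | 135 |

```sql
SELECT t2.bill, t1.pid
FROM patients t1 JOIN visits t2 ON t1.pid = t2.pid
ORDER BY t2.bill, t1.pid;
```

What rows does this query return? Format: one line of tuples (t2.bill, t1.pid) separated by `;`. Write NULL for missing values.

(334, 7); (334, 7); (334, 7)

INNER JOIN keeps only pairs where the ON condition holds.
Matching on t1.pid = t2.pid. A NULL in a compared column never satisfies the condition.
- t1 row (pid=1): no match → dropped.
- t1 row (pid=9): no match → dropped.
- t1 row (pid=7): matches 1 t2 row(s) → 1 output row(s).
- t1 row (pid=1): no match → dropped.
- t1 row (pid=2): no match → dropped.
- t1 row (pid=7): matches 1 t2 row(s) → 1 output row(s).
- t1 row (pid=NULL): no match → dropped.
- t1 row (pid=7): matches 1 t2 row(s) → 1 output row(s).
After projecting and ordering:
t2.bill | t1.pid
334 | 7
334 | 7
334 | 7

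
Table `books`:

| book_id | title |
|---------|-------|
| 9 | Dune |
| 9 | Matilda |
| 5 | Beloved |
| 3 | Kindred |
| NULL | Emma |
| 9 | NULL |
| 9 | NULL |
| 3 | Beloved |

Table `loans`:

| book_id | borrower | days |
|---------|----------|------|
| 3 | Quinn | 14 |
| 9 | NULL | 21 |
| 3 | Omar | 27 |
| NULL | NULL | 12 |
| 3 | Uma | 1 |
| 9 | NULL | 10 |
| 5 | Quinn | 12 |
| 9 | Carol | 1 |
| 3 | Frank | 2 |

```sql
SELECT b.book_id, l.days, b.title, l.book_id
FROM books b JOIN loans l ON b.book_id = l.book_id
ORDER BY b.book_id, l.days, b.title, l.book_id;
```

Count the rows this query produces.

21

INNER JOIN keeps only pairs where the ON condition holds.
Matching on b.book_id = l.book_id. A NULL in a compared column never satisfies the condition.
Matched pairs: 21.
Total: 21 rows.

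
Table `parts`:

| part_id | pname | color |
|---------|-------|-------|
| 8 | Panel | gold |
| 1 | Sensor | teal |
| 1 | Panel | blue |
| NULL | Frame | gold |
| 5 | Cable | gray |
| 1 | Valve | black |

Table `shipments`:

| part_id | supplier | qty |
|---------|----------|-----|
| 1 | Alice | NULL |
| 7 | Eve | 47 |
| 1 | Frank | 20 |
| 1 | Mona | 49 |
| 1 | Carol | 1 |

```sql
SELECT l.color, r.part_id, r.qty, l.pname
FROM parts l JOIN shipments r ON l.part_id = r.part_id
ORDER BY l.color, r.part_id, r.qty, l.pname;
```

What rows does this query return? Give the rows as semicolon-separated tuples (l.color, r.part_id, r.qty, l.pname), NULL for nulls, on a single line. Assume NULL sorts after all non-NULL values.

(black, 1, 1, Valve); (black, 1, 20, Valve); (black, 1, 49, Valve); (black, 1, NULL, Valve); (blue, 1, 1, Panel); (blue, 1, 20, Panel); (blue, 1, 49, Panel); (blue, 1, NULL, Panel); (teal, 1, 1, Sensor); (teal, 1, 20, Sensor); (teal, 1, 49, Sensor); (teal, 1, NULL, Sensor)

INNER JOIN keeps only pairs where the ON condition holds.
Matching on l.part_id = r.part_id. A NULL in a compared column never satisfies the condition.
- part_id=8: no matching r row, dropped.
- part_id=1: 4 matching r row(s), so 4 row(s) emitted.
- part_id=1: 4 matching r row(s), so 4 row(s) emitted.
- part_id=NULL: no matching r row, dropped.
- part_id=5: no matching r row, dropped.
- part_id=1: 4 matching r row(s), so 4 row(s) emitted.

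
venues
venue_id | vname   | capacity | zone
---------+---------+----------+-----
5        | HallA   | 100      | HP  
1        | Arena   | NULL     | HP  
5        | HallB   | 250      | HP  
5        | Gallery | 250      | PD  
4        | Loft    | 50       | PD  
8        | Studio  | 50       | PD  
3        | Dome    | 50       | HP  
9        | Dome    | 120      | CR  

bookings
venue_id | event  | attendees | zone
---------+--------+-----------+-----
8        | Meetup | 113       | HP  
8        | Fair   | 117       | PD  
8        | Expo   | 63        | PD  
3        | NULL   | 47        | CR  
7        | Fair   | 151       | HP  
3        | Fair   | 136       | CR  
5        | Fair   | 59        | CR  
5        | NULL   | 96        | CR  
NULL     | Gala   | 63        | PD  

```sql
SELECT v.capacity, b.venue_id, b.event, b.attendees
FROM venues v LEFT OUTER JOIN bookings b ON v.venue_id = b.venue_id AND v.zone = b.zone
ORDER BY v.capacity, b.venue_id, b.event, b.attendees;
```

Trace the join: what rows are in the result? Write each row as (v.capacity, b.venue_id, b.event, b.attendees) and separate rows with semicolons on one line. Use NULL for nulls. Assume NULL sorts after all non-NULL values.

(50, 8, Expo, 63); (50, 8, Fair, 117); (50, NULL, NULL, NULL); (50, NULL, NULL, NULL); (100, NULL, NULL, NULL); (120, NULL, NULL, NULL); (250, NULL, NULL, NULL); (250, NULL, NULL, NULL); (NULL, NULL, NULL, NULL)

LEFT JOIN keeps every row from `venues`; unmatched rows get NULL for `bookings`'s columns.
Matching on v.venue_id = b.venue_id AND v.zone = b.zone. A NULL in a compared column never satisfies the condition.
Matched pairs: 2; unmatched v rows kept: 7.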